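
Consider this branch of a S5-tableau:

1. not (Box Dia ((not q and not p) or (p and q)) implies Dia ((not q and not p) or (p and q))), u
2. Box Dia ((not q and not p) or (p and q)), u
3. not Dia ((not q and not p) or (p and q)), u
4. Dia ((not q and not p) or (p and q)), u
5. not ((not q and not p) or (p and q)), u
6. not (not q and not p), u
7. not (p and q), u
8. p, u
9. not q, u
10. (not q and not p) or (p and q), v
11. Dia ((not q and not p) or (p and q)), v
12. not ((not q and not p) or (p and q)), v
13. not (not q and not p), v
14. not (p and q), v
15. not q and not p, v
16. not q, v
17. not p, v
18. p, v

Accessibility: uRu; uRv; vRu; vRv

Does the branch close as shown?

Closed

Both p and not p appear at v.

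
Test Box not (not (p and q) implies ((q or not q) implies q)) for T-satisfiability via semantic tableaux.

1. Box not (not (p and q) implies ((q or not q) implies q)), w0
2. not (not (p and q) implies ((q or not q) implies q)), w0
3. not (p and q), w0
4. not ((q or not q) implies q), w0
5. q or not q, w0
6. not q, w0
Accessibility: w0Rw0

Yes, satisfiable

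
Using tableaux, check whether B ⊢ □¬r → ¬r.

Yes, valid

Tableau for the negation ¬(□¬r → ¬r):
1. ¬(□¬r → ¬r), 0
2. □¬r, 0
3. r, 0
4. ¬r, 0
Accessibility: 0R0
Branch closes: r and ¬r both at 0.
Every branch of the negation's tableau closes; the branch above is one of them.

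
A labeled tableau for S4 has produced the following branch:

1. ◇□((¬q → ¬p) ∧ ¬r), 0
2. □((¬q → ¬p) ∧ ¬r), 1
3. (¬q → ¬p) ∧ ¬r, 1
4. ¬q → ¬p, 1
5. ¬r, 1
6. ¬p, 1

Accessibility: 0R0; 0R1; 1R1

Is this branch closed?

Open

There is no literal clash: for every atom and world, at most one sign appears.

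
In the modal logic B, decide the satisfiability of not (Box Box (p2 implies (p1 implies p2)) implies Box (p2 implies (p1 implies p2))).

Unsatisfiable

1. not (Box Box (p2 implies (p1 implies p2)) implies Box (p2 implies (p1 implies p2))), u
2. Box Box (p2 implies (p1 implies p2)), u
3. not Box (p2 implies (p1 implies p2)), u
4. Box (p2 implies (p1 implies p2)), u
5. p2 implies (p1 implies p2), u
6. p1 implies p2, u
7. p2, u
8. not (p2 implies (p1 implies p2)), v
9. p2, v
10. not (p1 implies p2), v
11. p1, v
12. not p2, v
Accessibility: uRu, uRv, vRu, vRv
Branch closes: p2 and not p2 both at v.
(One branch shown.) All branches close.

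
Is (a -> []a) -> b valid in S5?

Invalid (countermodel exists)

Tableau for the negation ~((a -> []a) -> b):
1. ~((a -> []a) -> b), u
2. a -> []a, u
3. ~b, u
4. []a, u
5. a, u
Accessibility: uRu
The negation has an open branch (countermodel exists).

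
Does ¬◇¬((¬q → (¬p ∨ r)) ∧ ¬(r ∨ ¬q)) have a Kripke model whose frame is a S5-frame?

1. ¬◇¬((¬q → (¬p ∨ r)) ∧ ¬(r ∨ ¬q)), u
2. (¬q → (¬p ∨ r)) ∧ ¬(r ∨ ¬q), u
3. ¬q → (¬p ∨ r), u
4. ¬(r ∨ ¬q), u
5. ¬r, u
6. q, u
7. ¬p ∨ r, u
8. ¬p, u
Accessibility: uRu

Satisfiable (open branch found)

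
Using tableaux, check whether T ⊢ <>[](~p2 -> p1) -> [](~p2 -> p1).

Tableau for the negation ~(<>[](~p2 -> p1) -> [](~p2 -> p1)):
1. ~(<>[](~p2 -> p1) -> [](~p2 -> p1)), 0
2. <>[](~p2 -> p1), 0   [~->-rule on 1]
3. ~[](~p2 -> p1), 0   [~->-rule on 1]
4. [](~p2 -> p1), 1   [<>-rule on 2: fresh world 1, 0R1]
5. ~p2 -> p1, 1   [[]-rule on 4 via 1R1]
6. p1, 1   [->-rule on 5 (branches; this branch)]
7. ~(~p2 -> p1), 2   [~[]-rule on 3: fresh world 2, 0R2]
8. ~p2, 2   [~->-rule on 7]
9. ~p1, 2   [~->-rule on 7]
Accessibility: 0R0, 0R1, 0R2, 1R1, 2R2
The negation has an open branch (countermodel exists).

Invalid (countermodel exists)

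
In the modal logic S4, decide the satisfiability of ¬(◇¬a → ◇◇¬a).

Unsatisfiable (every branch closes)

1. ¬(◇¬a → ◇◇¬a), w0
2. ◇¬a, w0
3. ¬◇◇¬a, w0
4. ¬◇¬a, w0
5. a, w0
6. ¬a, w1
7. ¬◇¬a, w1
8. a, w1
Accessibility: w0Rw0, w0Rw1, w1Rw1
Branch closes: a and ¬a both at w1.
Every branch closes; the branch above is one of them.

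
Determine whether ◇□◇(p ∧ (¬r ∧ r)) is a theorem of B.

Not valid

Tableau for the negation ¬◇□◇(p ∧ (¬r ∧ r)):
1. ¬◇□◇(p ∧ (¬r ∧ r)), 0
2. ¬□◇(p ∧ (¬r ∧ r)), 0
3. ¬◇(p ∧ (¬r ∧ r)), 1
4. ¬□◇(p ∧ (¬r ∧ r)), 1
5. ¬(p ∧ (¬r ∧ r)), 0
6. ¬(p ∧ (¬r ∧ r)), 1
7. ¬(¬r ∧ r), 0
8. ¬(¬r ∧ r), 1
9. ¬r, 0
10. ¬r, 1
11. ¬◇(p ∧ (¬r ∧ r)), 2
12. ¬(p ∧ (¬r ∧ r)), 2
13. ¬(¬r ∧ r), 2
14. ¬r, 2
Accessibility: 0R0, 0R1, 1R0, 1R1, 1R2, 2R1, 2R2
The negation has an open branch (countermodel exists).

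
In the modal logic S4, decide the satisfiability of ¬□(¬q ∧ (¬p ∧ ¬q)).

Satisfiable

1. ¬□(¬q ∧ (¬p ∧ ¬q)), w0
2. ¬(¬q ∧ (¬p ∧ ¬q)), w1
3. ¬(¬p ∧ ¬q), w1
4. q, w1
Accessibility: w0Rw0, w0Rw1, w1Rw1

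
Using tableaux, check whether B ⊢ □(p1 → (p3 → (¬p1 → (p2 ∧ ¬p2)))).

Valid

Tableau for the negation ¬□(p1 → (p3 → (¬p1 → (p2 ∧ ¬p2)))):
1. ¬□(p1 → (p3 → (¬p1 → (p2 ∧ ¬p2)))), u
2. ¬(p1 → (p3 → (¬p1 → (p2 ∧ ¬p2)))), v
3. p1, v
4. ¬(p3 → (¬p1 → (p2 ∧ ¬p2))), v
5. p3, v
6. ¬(¬p1 → (p2 ∧ ¬p2)), v
7. ¬p1, v
8. ¬(p2 ∧ ¬p2), v
Accessibility: uRu, uRv, vRu, vRv
Branch closes: p1 and ¬p1 both at v.
All branches of the negation close; one closing branch shown above.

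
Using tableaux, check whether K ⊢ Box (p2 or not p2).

Valid

Tableau for the negation not Box (p2 or not p2):
1. not Box (p2 or not p2), u
2. not (p2 or not p2), v
3. not p2, v
4. p2, v
Accessibility: uRv
Branch closes: p2 and not p2 both at v.
All branches of the negation close; one closing branch shown above.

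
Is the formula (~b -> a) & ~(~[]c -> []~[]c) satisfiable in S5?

1. (~b -> a) & ~(~[]c -> []~[]c), 0
2. ~b -> a, 0
3. ~(~[]c -> []~[]c), 0
4. ~[]c, 0
5. ~[]~[]c, 0
6. a, 0
7. ~c, 1
8. []c, 2
9. c, 0
10. c, 1
Accessibility: 0R0, 0R1, 0R2, 1R0, 1R1, 1R2, 2R0, 2R1, 2R2
Branch closes: c and ~c both at 1.
(One branch shown.) All branches close.

Unsatisfiable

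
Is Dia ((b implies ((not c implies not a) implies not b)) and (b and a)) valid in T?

Tableau for the negation not Dia ((b implies ((not c implies not a) implies not b)) and (b and a)):
1. not Dia ((b implies ((not c implies not a) implies not b)) and (b and a)), u
2. not ((b implies ((not c implies not a) implies not b)) and (b and a)), u   [neg-Dia-rule on 1 via uRu]
3. not (b and a), u   [neg-and-rule on 2 (branches; this branch)]
4. not a, u   [neg-and-rule on 3 (branches; this branch)]
Accessibility: uRu
The negation has an open branch (countermodel exists).

Invalid (countermodel exists)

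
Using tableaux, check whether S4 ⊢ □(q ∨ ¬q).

Valid in S4

Tableau for the negation ¬□(q ∨ ¬q):
1. ¬□(q ∨ ¬q), 0
2. ¬(q ∨ ¬q), 1
3. ¬q, 1
4. q, 1
Accessibility: 0R0, 0R1, 1R1
Branch closes: q and ¬q both at 1.
All branches of the negation close; one closing branch shown above.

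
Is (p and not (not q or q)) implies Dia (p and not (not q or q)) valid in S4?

Tableau for the negation not ((p and not (not q or q)) implies Dia (p and not (not q or q))):
1. not ((p and not (not q or q)) implies Dia (p and not (not q or q))), 0
2. p and not (not q or q), 0   [neg-implies-rule on 1]
3. not Dia (p and not (not q or q)), 0   [neg-implies-rule on 1]
4. p, 0   [and-rule on 2]
5. not (not q or q), 0   [and-rule on 2]
6. q, 0   [neg-or-rule on 5]
7. not q, 0   [neg-or-rule on 5]
Accessibility: 0R0
Branch closes: q and not q both at 0.
All branches of the negation close; one closing branch shown above.

Yes, valid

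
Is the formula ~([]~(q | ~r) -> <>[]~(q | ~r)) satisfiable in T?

No, unsatisfiable

1. ~([]~(q | ~r) -> <>[]~(q | ~r)), w0
2. []~(q | ~r), w0   [~->-rule on 1]
3. ~<>[]~(q | ~r), w0   [~->-rule on 1]
4. ~(q | ~r), w0   [[]-rule on 2 via w0Rw0]
5. ~q, w0   [~|-rule on 4]
6. r, w0   [~|-rule on 4]
7. ~[]~(q | ~r), w0   [~<>-rule on 3 via w0Rw0]
8. q | ~r, w1   [~[]-rule on 7: fresh world w1, w0Rw1]
9. ~(q | ~r), w1   [[]-rule on 2 via w0Rw1]
10. ~q, w1   [~|-rule on 9]
11. r, w1   [~|-rule on 9]
12. ~[]~(q | ~r), w1   [~<>-rule on 3 via w0Rw1]
13. ~r, w1   [|-rule on 8 (branches; this branch)]
Accessibility: w0Rw0, w0Rw1, w1Rw1
Branch closes: r and ~r both at w1.
Every branch closes; the branch above is one of them.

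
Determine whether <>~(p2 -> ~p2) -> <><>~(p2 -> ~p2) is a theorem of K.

Tableau for the negation ~(<>~(p2 -> ~p2) -> <><>~(p2 -> ~p2)):
1. ~(<>~(p2 -> ~p2) -> <><>~(p2 -> ~p2)), w0
2. <>~(p2 -> ~p2), w0
3. ~<><>~(p2 -> ~p2), w0
4. ~(p2 -> ~p2), w1
5. p2, w1
6. ~<>~(p2 -> ~p2), w1
Accessibility: w0Rw1
The negation has an open branch (countermodel exists).

Invalid (countermodel exists)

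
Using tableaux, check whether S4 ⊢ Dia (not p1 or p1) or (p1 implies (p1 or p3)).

Yes, valid

Tableau for the negation not (Dia (not p1 or p1) or (p1 implies (p1 or p3))):
1. not (Dia (not p1 or p1) or (p1 implies (p1 or p3))), u
2. not Dia (not p1 or p1), u
3. not (p1 implies (p1 or p3)), u
4. p1, u
5. not (p1 or p3), u
6. not p1, u
7. not p3, u
Accessibility: uRu
Branch closes: p1 and not p1 both at u.
All branches of the negation close; one closing branch shown above.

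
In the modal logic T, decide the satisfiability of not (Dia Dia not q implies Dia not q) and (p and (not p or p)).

1. not (Dia Dia not q implies Dia not q) and (p and (not p or p)), u
2. not (Dia Dia not q implies Dia not q), u
3. p and (not p or p), u
4. Dia Dia not q, u
5. not Dia not q, u
6. p, u
7. not p or p, u
8. q, u
9. Dia not q, v
10. q, v
11. not q, w
Accessibility: uRu, uRv, vRv, vRw, wRw

Satisfiable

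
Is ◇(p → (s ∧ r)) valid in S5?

Tableau for the negation ¬◇(p → (s ∧ r)):
1. ¬◇(p → (s ∧ r)), w0
2. ¬(p → (s ∧ r)), w0
3. p, w0
4. ¬(s ∧ r), w0
5. ¬r, w0
Accessibility: w0Rw0
The negation has an open branch (countermodel exists).

Invalid (countermodel exists)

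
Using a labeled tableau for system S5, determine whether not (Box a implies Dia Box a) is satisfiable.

No, unsatisfiable

1. not (Box a implies Dia Box a), w0
2. Box a, w0   [neg-implies-rule on 1]
3. not Dia Box a, w0   [neg-implies-rule on 1]
4. a, w0   [Box-rule on 2 via w0Rw0]
5. not Box a, w0   [neg-Dia-rule on 3 via w0Rw0]
6. not a, w1   [neg-Box-rule on 5: fresh world w1, w0Rw1]
7. a, w1   [Box-rule on 2 via w0Rw1]
Accessibility: w0Rw0, w0Rw1, w1Rw0, w1Rw1
Branch closes: a and not a both at w1.
(One branch shown.) All branches close.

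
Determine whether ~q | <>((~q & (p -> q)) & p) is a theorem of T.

No, not valid

Tableau for the negation ~(~q | <>((~q & (p -> q)) & p)):
1. ~(~q | <>((~q & (p -> q)) & p)), w0
2. q, w0
3. ~<>((~q & (p -> q)) & p), w0
4. ~((~q & (p -> q)) & p), w0
5. ~p, w0
Accessibility: w0Rw0
The negation has an open branch (countermodel exists).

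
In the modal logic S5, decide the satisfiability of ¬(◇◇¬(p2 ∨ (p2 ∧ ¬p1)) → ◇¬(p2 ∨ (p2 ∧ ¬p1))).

1. ¬(◇◇¬(p2 ∨ (p2 ∧ ¬p1)) → ◇¬(p2 ∨ (p2 ∧ ¬p1))), 0
2. ◇◇¬(p2 ∨ (p2 ∧ ¬p1)), 0
3. ¬◇¬(p2 ∨ (p2 ∧ ¬p1)), 0
4. p2 ∨ (p2 ∧ ¬p1), 0
5. p2 ∧ ¬p1, 0
6. p2, 0
7. ¬p1, 0
8. ◇¬(p2 ∨ (p2 ∧ ¬p1)), 1
9. p2 ∨ (p2 ∧ ¬p1), 1
10. p2 ∧ ¬p1, 1
11. p2, 1
12. ¬p1, 1
13. ¬(p2 ∨ (p2 ∧ ¬p1)), 2
14. ¬p2, 2
15. ¬(p2 ∧ ¬p1), 2
16. p2 ∨ (p2 ∧ ¬p1), 2
17. p1, 2
18. p2 ∧ ¬p1, 2
19. p2, 2
20. ¬p1, 2
Accessibility: 0R0, 0R1, 0R2, 1R0, 1R1, 1R2, 2R0, 2R1, 2R2
Branch closes: p2 and ¬p2 both at 2.
(One branch shown.) All branches close.

Unsatisfiable (every branch closes)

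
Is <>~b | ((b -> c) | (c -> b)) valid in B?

Tableau for the negation ~(<>~b | ((b -> c) | (c -> b))):
1. ~(<>~b | ((b -> c) | (c -> b))), w0
2. ~<>~b, w0   [~|-rule on 1]
3. ~((b -> c) | (c -> b)), w0   [~|-rule on 1]
4. ~(b -> c), w0   [~|-rule on 3]
5. ~(c -> b), w0   [~|-rule on 3]
6. b, w0   [~->-rule on 4]
7. ~c, w0   [~->-rule on 4]
8. c, w0   [~->-rule on 5]
9. ~b, w0   [~->-rule on 5]
Accessibility: w0Rw0
Branch closes: c and ~c both at w0.
All branches of the negation close; one closing branch shown above.

Valid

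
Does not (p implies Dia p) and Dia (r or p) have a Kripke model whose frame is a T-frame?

Unsatisfiable (every branch closes)

1. not (p implies Dia p) and Dia (r or p), 0
2. not (p implies Dia p), 0
3. Dia (r or p), 0
4. p, 0
5. not Dia p, 0
6. not p, 0
Accessibility: 0R0
Branch closes: p and not p both at 0.
Every branch closes; the branch above is one of them.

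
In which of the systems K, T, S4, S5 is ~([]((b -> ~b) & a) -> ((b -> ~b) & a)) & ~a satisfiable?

K

T-tableau for the formula:
1. ~([]((b -> ~b) & a) -> ((b -> ~b) & a)) & ~a, 0
2. ~([]((b -> ~b) & a) -> ((b -> ~b) & a)), 0   [&-rule on 1]
3. ~a, 0   [&-rule on 1]
4. []((b -> ~b) & a), 0   [~->-rule on 2]
5. ~((b -> ~b) & a), 0   [~->-rule on 2]
6. (b -> ~b) & a, 0   [[]-rule on 4 via 0R0]
7. b -> ~b, 0   [&-rule on 6]
8. a, 0   [&-rule on 6]
Accessibility: 0R0
Branch closes: a and ~a both at 0.
Every branch closes (one shown): unsatisfiable in T, hence also in S4, S5 (every S4/S5-frame is a T-frame).
K-tableau for the formula:
1. ~([]((b -> ~b) & a) -> ((b -> ~b) & a)) & ~a, 0
2. ~([]((b -> ~b) & a) -> ((b -> ~b) & a)), 0   [&-rule on 1]
3. ~a, 0   [&-rule on 1]
4. []((b -> ~b) & a), 0   [~->-rule on 2]
5. ~((b -> ~b) & a), 0   [~->-rule on 2]
Complete open branch: satisfiable in K.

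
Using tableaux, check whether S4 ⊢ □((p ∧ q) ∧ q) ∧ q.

Tableau for the negation ¬(□((p ∧ q) ∧ q) ∧ q):
1. ¬(□((p ∧ q) ∧ q) ∧ q), u
2. ¬q, u
Accessibility: uRu
The negation has an open branch (countermodel exists).

Invalid (countermodel exists)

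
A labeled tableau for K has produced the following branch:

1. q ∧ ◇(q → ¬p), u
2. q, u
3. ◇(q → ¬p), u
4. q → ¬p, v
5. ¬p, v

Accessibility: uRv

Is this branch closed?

No, open

There is no literal clash: for every atom and world, at most one sign appears.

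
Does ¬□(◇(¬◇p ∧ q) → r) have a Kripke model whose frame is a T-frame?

1. ¬□(◇(¬◇p ∧ q) → r), u
2. ¬(◇(¬◇p ∧ q) → r), v
3. ◇(¬◇p ∧ q), v
4. ¬r, v
5. ¬◇p ∧ q, w
6. ¬◇p, w
7. q, w
8. ¬p, w
Accessibility: uRu, uRv, vRv, vRw, wRw

Satisfiable (open branch found)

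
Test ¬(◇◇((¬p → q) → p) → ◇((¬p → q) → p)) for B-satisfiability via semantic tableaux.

1. ¬(◇◇((¬p → q) → p) → ◇((¬p → q) → p)), u
2. ◇◇((¬p → q) → p), u
3. ¬◇((¬p → q) → p), u
4. ¬((¬p → q) → p), u
5. ¬p → q, u
6. ¬p, u
7. q, u
8. ◇((¬p → q) → p), v
9. ¬((¬p → q) → p), v
10. ¬p → q, v
11. ¬p, v
12. q, v
13. (¬p → q) → p, w
14. p, w
Accessibility: uRu, uRv, vRu, vRv, vRw, wRv, wRw

Yes, satisfiable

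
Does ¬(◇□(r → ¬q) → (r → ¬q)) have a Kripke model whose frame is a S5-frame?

1. ¬(◇□(r → ¬q) → (r → ¬q)), u
2. ◇□(r → ¬q), u
3. ¬(r → ¬q), u
4. r, u
5. q, u
6. □(r → ¬q), v
7. r → ¬q, u
8. r → ¬q, v
9. ¬q, u
Accessibility: uRu, uRv, vRu, vRv
Branch closes: q and ¬q both at u.
(One branch shown.) All branches close.

No, unsatisfiable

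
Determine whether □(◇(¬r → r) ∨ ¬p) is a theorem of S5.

Invalid (countermodel exists)

Tableau for the negation ¬□(◇(¬r → r) ∨ ¬p):
1. ¬□(◇(¬r → r) ∨ ¬p), u
2. ¬(◇(¬r → r) ∨ ¬p), v
3. ¬◇(¬r → r), v
4. p, v
5. ¬(¬r → r), u
6. ¬r, u
7. ¬(¬r → r), v
8. ¬r, v
Accessibility: uRu, uRv, vRu, vRv
The negation has an open branch (countermodel exists).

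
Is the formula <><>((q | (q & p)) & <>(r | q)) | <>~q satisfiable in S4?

1. <><>((q | (q & p)) & <>(r | q)) | <>~q, u
2. <>~q, u
3. ~q, v
Accessibility: uRu, uRv, vRv

Satisfiable (open branch found)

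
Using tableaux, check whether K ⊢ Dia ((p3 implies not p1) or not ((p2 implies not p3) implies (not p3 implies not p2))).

Tableau for the negation not Dia ((p3 implies not p1) or not ((p2 implies not p3) implies (not p3 implies not p2))):
1. not Dia ((p3 implies not p1) or not ((p2 implies not p3) implies (not p3 implies not p2))), 0
The negation has an open branch (countermodel exists).

Not valid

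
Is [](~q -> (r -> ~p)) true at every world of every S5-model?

Not valid

Tableau for the negation ~[](~q -> (r -> ~p)):
1. ~[](~q -> (r -> ~p)), w0
2. ~(~q -> (r -> ~p)), w1
3. ~q, w1
4. ~(r -> ~p), w1
5. r, w1
6. p, w1
Accessibility: w0Rw0, w0Rw1, w1Rw0, w1Rw1
The negation has an open branch (countermodel exists).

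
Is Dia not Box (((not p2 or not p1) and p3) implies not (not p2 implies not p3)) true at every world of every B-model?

Not valid

Tableau for the negation not Dia not Box (((not p2 or not p1) and p3) implies not (not p2 implies not p3)):
1. not Dia not Box (((not p2 or not p1) and p3) implies not (not p2 implies not p3)), u
2. Box (((not p2 or not p1) and p3) implies not (not p2 implies not p3)), u
3. ((not p2 or not p1) and p3) implies not (not p2 implies not p3), u
4. not (not p2 implies not p3), u
5. not p2, u
6. p3, u
Accessibility: uRu
The negation has an open branch (countermodel exists).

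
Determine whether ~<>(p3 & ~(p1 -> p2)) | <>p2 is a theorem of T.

Not valid

Tableau for the negation ~(~<>(p3 & ~(p1 -> p2)) | <>p2):
1. ~(~<>(p3 & ~(p1 -> p2)) | <>p2), u
2. <>(p3 & ~(p1 -> p2)), u
3. ~<>p2, u
4. ~p2, u
5. p3 & ~(p1 -> p2), v
6. p3, v
7. ~(p1 -> p2), v
8. p1, v
9. ~p2, v
Accessibility: uRu, uRv, vRv
The negation has an open branch (countermodel exists).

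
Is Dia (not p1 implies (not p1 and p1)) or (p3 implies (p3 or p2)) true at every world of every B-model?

Tableau for the negation not (Dia (not p1 implies (not p1 and p1)) or (p3 implies (p3 or p2))):
1. not (Dia (not p1 implies (not p1 and p1)) or (p3 implies (p3 or p2))), u
2. not Dia (not p1 implies (not p1 and p1)), u
3. not (p3 implies (p3 or p2)), u
4. p3, u
5. not (p3 or p2), u
6. not p3, u
7. not p2, u
Accessibility: uRu
Branch closes: p3 and not p3 both at u.
All branches of the negation close; one closing branch shown above.

Valid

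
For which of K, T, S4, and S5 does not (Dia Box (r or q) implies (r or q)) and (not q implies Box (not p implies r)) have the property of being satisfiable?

K, T, S4

S5-tableau for the formula:
1. not (Dia Box (r or q) implies (r or q)) and (not q implies Box (not p implies r)), u
2. not (Dia Box (r or q) implies (r or q)), u
3. not q implies Box (not p implies r), u
4. Dia Box (r or q), u
5. not (r or q), u
6. not r, u
7. not q, u
8. Box (not p implies r), u
9. not p implies r, u
10. p, u
11. Box (r or q), v
12. not p implies r, v
13. r or q, u
14. r or q, v
15. r, v
16. q, u
Accessibility: uRu, uRv, vRu, vRv
Branch closes: q and not q both at u.
Every branch closes (one shown): unsatisfiable in S5.
S4-tableau for the formula:
1. not (Dia Box (r or q) implies (r or q)) and (not q implies Box (not p implies r)), u
2. not (Dia Box (r or q) implies (r or q)), u
3. not q implies Box (not p implies r), u
4. Dia Box (r or q), u
5. not (r or q), u
6. not r, u
7. not q, u
8. Box (not p implies r), u
9. not p implies r, u
10. p, u
11. Box (r or q), v
12. not p implies r, v
13. r or q, v
14. r, v
15. q, v
Accessibility: uRu, uRv, vRv
Complete open branch: satisfiable in S4, hence also in K, T (this S4-model is also a K-model and a T-model).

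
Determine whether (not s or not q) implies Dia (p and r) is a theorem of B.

Tableau for the negation not ((not s or not q) implies Dia (p and r)):
1. not ((not s or not q) implies Dia (p and r)), w0
2. not s or not q, w0
3. not Dia (p and r), w0
4. not (p and r), w0
5. not q, w0
6. not r, w0
Accessibility: w0Rw0
The negation has an open branch (countermodel exists).

Invalid (countermodel exists)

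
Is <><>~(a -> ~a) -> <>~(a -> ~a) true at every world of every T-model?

Invalid (countermodel exists)

Tableau for the negation ~(<><>~(a -> ~a) -> <>~(a -> ~a)):
1. ~(<><>~(a -> ~a) -> <>~(a -> ~a)), 0
2. <><>~(a -> ~a), 0
3. ~<>~(a -> ~a), 0
4. a -> ~a, 0
5. ~a, 0
6. <>~(a -> ~a), 1
7. a -> ~a, 1
8. ~a, 1
9. ~(a -> ~a), 2
10. a, 2
Accessibility: 0R0, 0R1, 1R1, 1R2, 2R2
The negation has an open branch (countermodel exists).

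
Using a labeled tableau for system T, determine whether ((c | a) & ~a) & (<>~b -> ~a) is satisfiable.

Satisfiable (open branch found)

1. ((c | a) & ~a) & (<>~b -> ~a), 0
2. (c | a) & ~a, 0   [&-rule on 1]
3. <>~b -> ~a, 0   [&-rule on 1]
4. c | a, 0   [&-rule on 2]
5. ~a, 0   [&-rule on 2]
6. c, 0   [|-rule on 4 (branches; this branch)]
Accessibility: 0R0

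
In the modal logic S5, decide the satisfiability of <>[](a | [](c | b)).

1. <>[](a | [](c | b)), u
2. [](a | [](c | b)), v   [<>-rule on 1: fresh world v, uRv]
3. a | [](c | b), u   [[]-rule on 2 via vRu]
4. a | [](c | b), v   [[]-rule on 2 via vRv]
5. [](c | b), u   [|-rule on 3 (branches; this branch)]
6. c | b, u   [[]-rule on 5 via uRu]
7. c | b, v   [[]-rule on 5 via uRv]
8. [](c | b), v   [|-rule on 4 (branches; this branch)]
9. b, u   [|-rule on 6 (branches; this branch)]
10. b, v   [|-rule on 7 (branches; this branch)]
Accessibility: uRu, uRv, vRu, vRv

Yes, satisfiable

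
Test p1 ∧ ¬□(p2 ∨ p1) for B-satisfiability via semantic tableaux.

1. p1 ∧ ¬□(p2 ∨ p1), u
2. p1, u
3. ¬□(p2 ∨ p1), u
4. ¬(p2 ∨ p1), v
5. ¬p2, v
6. ¬p1, v
Accessibility: uRu, uRv, vRu, vRv

Satisfiable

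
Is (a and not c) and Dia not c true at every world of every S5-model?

Tableau for the negation not ((a and not c) and Dia not c):
1. not ((a and not c) and Dia not c), 0
2. not Dia not c, 0   [neg-and-rule on 1 (branches; this branch)]
3. c, 0   [neg-Dia-rule on 2 via 0R0]
Accessibility: 0R0
The negation has an open branch (countermodel exists).

Invalid (countermodel exists)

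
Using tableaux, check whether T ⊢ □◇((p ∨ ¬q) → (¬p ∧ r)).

Tableau for the negation ¬□◇((p ∨ ¬q) → (¬p ∧ r)):
1. ¬□◇((p ∨ ¬q) → (¬p ∧ r)), u
2. ¬◇((p ∨ ¬q) → (¬p ∧ r)), v
3. ¬((p ∨ ¬q) → (¬p ∧ r)), v
4. p ∨ ¬q, v
5. ¬(¬p ∧ r), v
6. ¬q, v
7. ¬r, v
Accessibility: uRu, uRv, vRv
The negation has an open branch (countermodel exists).

No, not valid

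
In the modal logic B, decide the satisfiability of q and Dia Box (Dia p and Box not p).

1. q and Dia Box (Dia p and Box not p), 0
2. q, 0
3. Dia Box (Dia p and Box not p), 0
4. Box (Dia p and Box not p), 1
5. Dia p and Box not p, 0
6. Dia p, 0
7. Box not p, 0
8. Dia p and Box not p, 1
9. Dia p, 1
10. Box not p, 1
11. not p, 0
12. not p, 1
13. p, 2
14. not p, 2
Accessibility: 0R0, 0R1, 0R2, 1R0, 1R1, 2R0, 2R2
Branch closes: p and not p both at 2.
(One branch shown.) All branches close.

No, unsatisfiable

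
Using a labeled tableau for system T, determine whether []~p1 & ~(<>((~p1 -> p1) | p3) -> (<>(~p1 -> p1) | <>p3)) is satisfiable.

1. []~p1 & ~(<>((~p1 -> p1) | p3) -> (<>(~p1 -> p1) | <>p3)), u
2. []~p1, u
3. ~(<>((~p1 -> p1) | p3) -> (<>(~p1 -> p1) | <>p3)), u
4. <>((~p1 -> p1) | p3), u
5. ~(<>(~p1 -> p1) | <>p3), u
6. ~<>(~p1 -> p1), u
7. ~<>p3, u
8. ~p1, u
9. ~(~p1 -> p1), u
10. ~p3, u
11. (~p1 -> p1) | p3, v
12. ~p1, v
13. ~(~p1 -> p1), v
14. ~p3, v
15. ~p1 -> p1, v
16. p1, v
Accessibility: uRu, uRv, vRv
Branch closes: p1 and ~p1 both at v.
Every branch closes; the branch above is one of them.

Unsatisfiable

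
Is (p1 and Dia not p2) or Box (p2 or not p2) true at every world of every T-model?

Tableau for the negation not ((p1 and Dia not p2) or Box (p2 or not p2)):
1. not ((p1 and Dia not p2) or Box (p2 or not p2)), 0
2. not (p1 and Dia not p2), 0   [neg-or-rule on 1]
3. not Box (p2 or not p2), 0   [neg-or-rule on 1]
4. not Dia not p2, 0   [neg-and-rule on 2 (branches; this branch)]
5. p2, 0   [neg-Dia-rule on 4 via 0R0]
6. not (p2 or not p2), 1   [neg-Box-rule on 3: fresh world 1, 0R1]
7. not p2, 1   [neg-or-rule on 6]
8. p2, 1   [neg-or-rule on 6]
Accessibility: 0R0, 0R1, 1R1
Branch closes: p2 and not p2 both at 1.
All branches of the negation close; one closing branch shown above.

Valid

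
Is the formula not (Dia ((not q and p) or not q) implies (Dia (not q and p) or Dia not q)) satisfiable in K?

Unsatisfiable

1. not (Dia ((not q and p) or not q) implies (Dia (not q and p) or Dia not q)), 0
2. Dia ((not q and p) or not q), 0
3. not (Dia (not q and p) or Dia not q), 0
4. not Dia (not q and p), 0
5. not Dia not q, 0
6. (not q and p) or not q, 1
7. not (not q and p), 1
8. q, 1
9. not q and p, 1
10. not q, 1
11. p, 1
Accessibility: 0R1
Branch closes: q and not q both at 1.
Every branch closes; the branch above is one of them.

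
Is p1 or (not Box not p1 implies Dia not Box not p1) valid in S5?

Tableau for the negation not (p1 or (not Box not p1 implies Dia not Box not p1)):
1. not (p1 or (not Box not p1 implies Dia not Box not p1)), u
2. not p1, u
3. not (not Box not p1 implies Dia not Box not p1), u
4. not Box not p1, u
5. not Dia not Box not p1, u
6. Box not p1, u
7. p1, v
8. Box not p1, v
9. not p1, v
Accessibility: uRu, uRv, vRu, vRv
Branch closes: p1 and not p1 both at v.
Every branch of the negation's tableau closes; the branch above is one of them.

Valid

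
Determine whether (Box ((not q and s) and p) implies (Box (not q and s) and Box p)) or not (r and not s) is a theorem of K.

Valid

Tableau for the negation not ((Box ((not q and s) and p) implies (Box (not q and s) and Box p)) or not (r and not s)):
1. not ((Box ((not q and s) and p) implies (Box (not q and s) and Box p)) or not (r and not s)), w0
2. not (Box ((not q and s) and p) implies (Box (not q and s) and Box p)), w0   [neg-or-rule on 1]
3. r and not s, w0   [neg-or-rule on 1]
4. Box ((not q and s) and p), w0   [neg-implies-rule on 2]
5. not (Box (not q and s) and Box p), w0   [neg-implies-rule on 2]
6. r, w0   [and-rule on 3]
7. not s, w0   [and-rule on 3]
8. not Box (not q and s), w0   [neg-and-rule on 5 (branches; this branch)]
9. not (not q and s), w1   [neg-Box-rule on 8: fresh world w1, w0Rw1]
10. (not q and s) and p, w1   [Box-rule on 4 via w0Rw1]
11. not q and s, w1   [and-rule on 10]
12. p, w1   [and-rule on 10]
13. not q, w1   [and-rule on 11]
14. s, w1   [and-rule on 11]
15. not s, w1   [neg-and-rule on 9 (branches; this branch)]
Accessibility: w0Rw1
Branch closes: s and not s both at w1.
All branches of the negation close; one closing branch shown above.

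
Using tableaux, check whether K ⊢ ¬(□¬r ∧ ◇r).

Yes, valid

Tableau for the negation □¬r ∧ ◇r:
1. □¬r ∧ ◇r, w0
2. □¬r, w0   [∧-rule on 1]
3. ◇r, w0   [∧-rule on 1]
4. r, w1   [◇-rule on 3: fresh world w1, w0Rw1]
5. ¬r, w1   [□-rule on 2 via w0Rw1]
Accessibility: w0Rw1
Branch closes: r and ¬r both at w1.
All branches of the negation close; one closing branch shown above.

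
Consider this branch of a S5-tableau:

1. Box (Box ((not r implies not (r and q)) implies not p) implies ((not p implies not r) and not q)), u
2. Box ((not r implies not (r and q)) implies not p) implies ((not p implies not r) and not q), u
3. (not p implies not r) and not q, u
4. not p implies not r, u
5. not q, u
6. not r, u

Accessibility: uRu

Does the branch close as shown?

Open

No atom appears with both signs at the same world.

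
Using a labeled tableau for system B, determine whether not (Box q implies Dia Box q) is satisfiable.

Unsatisfiable (every branch closes)

1. not (Box q implies Dia Box q), w0
2. Box q, w0
3. not Dia Box q, w0
4. q, w0
5. not Box q, w0
6. not q, w1
7. q, w1
Accessibility: w0Rw0, w0Rw1, w1Rw0, w1Rw1
Branch closes: q and not q both at w1.
(One branch shown.) All branches close.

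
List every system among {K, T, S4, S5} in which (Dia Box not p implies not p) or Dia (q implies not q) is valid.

S5-tableau for the negation not ((Dia Box not p implies not p) or Dia (q implies not q)):
1. not ((Dia Box not p implies not p) or Dia (q implies not q)), u
2. not (Dia Box not p implies not p), u
3. not Dia (q implies not q), u
4. Dia Box not p, u
5. p, u
6. not (q implies not q), u
7. q, u
8. Box not p, v
9. not (q implies not q), v
10. q, v
11. not p, u
Accessibility: uRu, uRv, vRu, vRv
Branch closes: p and not p both at u.
Every branch closes (one shown): valid in S5.
S4-tableau for the negation not ((Dia Box not p implies not p) or Dia (q implies not q)):
1. not ((Dia Box not p implies not p) or Dia (q implies not q)), u
2. not (Dia Box not p implies not p), u
3. not Dia (q implies not q), u
4. Dia Box not p, u
5. p, u
6. not (q implies not q), u
7. q, u
8. Box not p, v
9. not (q implies not q), v
10. q, v
11. not p, v
Accessibility: uRu, uRv, vRv
Complete open branch: countermodel on an S4-frame, so not valid in S4, nor in K, T (the same frame is also a K-frame and a T-frame).

S5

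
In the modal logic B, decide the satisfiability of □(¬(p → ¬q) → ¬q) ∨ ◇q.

1. □(¬(p → ¬q) → ¬q) ∨ ◇q, u
2. ◇q, u
3. q, v
Accessibility: uRu, uRv, vRu, vRv

Satisfiable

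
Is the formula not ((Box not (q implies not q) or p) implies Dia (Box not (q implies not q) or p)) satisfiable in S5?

No, unsatisfiable

1. not ((Box not (q implies not q) or p) implies Dia (Box not (q implies not q) or p)), w0
2. Box not (q implies not q) or p, w0
3. not Dia (Box not (q implies not q) or p), w0
4. not (Box not (q implies not q) or p), w0
5. not Box not (q implies not q), w0
6. not p, w0
7. Box not (q implies not q), w0
8. not (q implies not q), w0
9. q, w0
10. q implies not q, w1
11. not (Box not (q implies not q) or p), w1
12. not Box not (q implies not q), w1
13. not p, w1
14. not (q implies not q), w1
15. q, w1
16. not q, w1
Accessibility: w0Rw0, w0Rw1, w1Rw0, w1Rw1
Branch closes: q and not q both at w1.
(One branch shown.) All branches close.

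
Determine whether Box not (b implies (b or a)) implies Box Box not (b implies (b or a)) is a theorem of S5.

Tableau for the negation not (Box not (b implies (b or a)) implies Box Box not (b implies (b or a))):
1. not (Box not (b implies (b or a)) implies Box Box not (b implies (b or a))), w0
2. Box not (b implies (b or a)), w0
3. not Box Box not (b implies (b or a)), w0
4. not (b implies (b or a)), w0
5. b, w0
6. not (b or a), w0
7. not b, w0
8. not a, w0
Accessibility: w0Rw0
Branch closes: b and not b both at w0.
All branches of the negation close; one closing branch shown above.

Valid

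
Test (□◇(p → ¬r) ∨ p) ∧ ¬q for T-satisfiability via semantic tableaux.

1. (□◇(p → ¬r) ∨ p) ∧ ¬q, w0
2. □◇(p → ¬r) ∨ p, w0   [∧-rule on 1]
3. ¬q, w0   [∧-rule on 1]
4. p, w0   [∨-rule on 2 (branches; this branch)]
Accessibility: w0Rw0

Satisfiable (open branch found)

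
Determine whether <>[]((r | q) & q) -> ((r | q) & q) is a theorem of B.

Yes, valid

Tableau for the negation ~(<>[]((r | q) & q) -> ((r | q) & q)):
1. ~(<>[]((r | q) & q) -> ((r | q) & q)), w0
2. <>[]((r | q) & q), w0   [~->-rule on 1]
3. ~((r | q) & q), w0   [~->-rule on 1]
4. ~(r | q), w0   [~&-rule on 3 (branches; this branch)]
5. ~r, w0   [~|-rule on 4]
6. ~q, w0   [~|-rule on 4]
7. []((r | q) & q), w1   [<>-rule on 2: fresh world w1, w0Rw1]
8. (r | q) & q, w0   [[]-rule on 7 via w1Rw0]
9. r | q, w0   [&-rule on 8]
10. q, w0   [&-rule on 8]
Accessibility: w0Rw0, w0Rw1, w1Rw0, w1Rw1
Branch closes: q and ~q both at w0.
Every branch of the negation's tableau closes; the branch above is one of them.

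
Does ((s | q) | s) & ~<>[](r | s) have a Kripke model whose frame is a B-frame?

1. ((s | q) | s) & ~<>[](r | s), w0
2. (s | q) | s, w0   [&-rule on 1]
3. ~<>[](r | s), w0   [&-rule on 1]
4. ~[](r | s), w0   [~<>-rule on 3 via w0Rw0]
5. s, w0   [|-rule on 2 (branches; this branch)]
6. ~(r | s), w1   [~[]-rule on 4: fresh world w1, w0Rw1]
7. ~r, w1   [~|-rule on 6]
8. ~s, w1   [~|-rule on 6]
9. ~[](r | s), w1   [~<>-rule on 3 via w0Rw1]
10. ~(r | s), w2   [~[]-rule on 9: fresh world w2, w1Rw2]
11. ~r, w2   [~|-rule on 10]
12. ~s, w2   [~|-rule on 10]
Accessibility: w0Rw0, w0Rw1, w1Rw0, w1Rw1, w1Rw2, w2Rw1, w2Rw2

Yes, satisfiable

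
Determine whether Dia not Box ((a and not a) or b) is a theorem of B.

Tableau for the negation not Dia not Box ((a and not a) or b):
1. not Dia not Box ((a and not a) or b), u
2. Box ((a and not a) or b), u
3. (a and not a) or b, u
4. b, u
Accessibility: uRu
The negation has an open branch (countermodel exists).

Invalid (countermodel exists)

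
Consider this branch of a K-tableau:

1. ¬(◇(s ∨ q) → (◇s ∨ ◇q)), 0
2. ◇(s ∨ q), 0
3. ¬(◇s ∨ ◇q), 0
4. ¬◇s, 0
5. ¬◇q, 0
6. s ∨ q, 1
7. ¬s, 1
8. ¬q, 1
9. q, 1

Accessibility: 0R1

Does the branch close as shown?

Closed

Both q and ¬q appear at 1.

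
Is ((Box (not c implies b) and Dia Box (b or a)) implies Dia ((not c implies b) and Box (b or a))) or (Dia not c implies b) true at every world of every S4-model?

Tableau for the negation not (((Box (not c implies b) and Dia Box (b or a)) implies Dia ((not c implies b) and Box (b or a))) or (Dia not c implies b)):
1. not (((Box (not c implies b) and Dia Box (b or a)) implies Dia ((not c implies b) and Box (b or a))) or (Dia not c implies b)), 0
2. not ((Box (not c implies b) and Dia Box (b or a)) implies Dia ((not c implies b) and Box (b or a))), 0
3. not (Dia not c implies b), 0
4. Box (not c implies b) and Dia Box (b or a), 0
5. not Dia ((not c implies b) and Box (b or a)), 0
6. Dia not c, 0
7. not b, 0
8. Box (not c implies b), 0
9. Dia Box (b or a), 0
10. not ((not c implies b) and Box (b or a)), 0
11. not c implies b, 0
12. not Box (b or a), 0
13. c, 0
14. not c, 1
15. not ((not c implies b) and Box (b or a)), 1
16. not c implies b, 1
17. not Box (b or a), 1
18. b, 1
19. Box (b or a), 2
20. not ((not c implies b) and Box (b or a)), 2
21. not c implies b, 2
22. b or a, 2
23. not Box (b or a), 2
24. b, 2
25. a, 2
26. not (b or a), 3
27. not b, 3
28. not a, 3
29. not ((not c implies b) and Box (b or a)), 3
30. not c implies b, 3
31. not Box (b or a), 3
32. c, 3
33. not (b or a), 4
34. not b, 4
35. not a, 4
36. not ((not c implies b) and Box (b or a)), 4
37. not c implies b, 4
38. not Box (b or a), 4
39. c, 4
40. not (b or a), 5
41. not b, 5
42. not a, 5
43. not ((not c implies b) and Box (b or a)), 5
44. not c implies b, 5
45. b or a, 5
46. not Box (b or a), 5
47. c, 5
48. a, 5
Accessibility: 0R0, 0R1, 0R2, 0R3, 0R4, 0R5, 1R1, 1R4, 2R2, 2R5, 3R3, 4R4, 5R5
Branch closes: a and not a both at 5.
All branches of the negation close; one closing branch shown above.

Valid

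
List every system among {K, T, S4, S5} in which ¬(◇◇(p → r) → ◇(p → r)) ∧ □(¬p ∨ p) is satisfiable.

T-tableau for the formula:
1. ¬(◇◇(p → r) → ◇(p → r)) ∧ □(¬p ∨ p), w0
2. ¬(◇◇(p → r) → ◇(p → r)), w0   [∧-rule on 1]
3. □(¬p ∨ p), w0   [∧-rule on 1]
4. ◇◇(p → r), w0   [¬→-rule on 2]
5. ¬◇(p → r), w0   [¬→-rule on 2]
6. ¬p ∨ p, w0   [□-rule on 3 via w0Rw0]
7. ¬(p → r), w0   [¬◇-rule on 5 via w0Rw0]
8. p, w0   [¬→-rule on 7]
9. ¬r, w0   [¬→-rule on 7]
10. ◇(p → r), w1   [◇-rule on 4: fresh world w1, w0Rw1]
11. ¬p ∨ p, w1   [□-rule on 3 via w0Rw1]
12. ¬(p → r), w1   [¬◇-rule on 5 via w0Rw1]
13. p, w1   [¬→-rule on 12]
14. ¬r, w1   [¬→-rule on 12]
15. p → r, w2   [◇-rule on 10: fresh world w2, w1Rw2]
16. r, w2   [→-rule on 15 (branches; this branch)]
Accessibility: w0Rw0, w0Rw1, w1Rw1, w1Rw2, w2Rw2
Complete open branch: satisfiable in T, hence also in K (this T-model is also a K-model).
S4-tableau for the formula:
1. ¬(◇◇(p → r) → ◇(p → r)) ∧ □(¬p ∨ p), w0
2. ¬(◇◇(p → r) → ◇(p → r)), w0   [∧-rule on 1]
3. □(¬p ∨ p), w0   [∧-rule on 1]
4. ◇◇(p → r), w0   [¬→-rule on 2]
5. ¬◇(p → r), w0   [¬→-rule on 2]
6. ¬p ∨ p, w0   [□-rule on 3 via w0Rw0]
7. ¬(p → r), w0   [¬◇-rule on 5 via w0Rw0]
8. p, w0   [¬→-rule on 7]
9. ¬r, w0   [¬→-rule on 7]
10. ◇(p → r), w1   [◇-rule on 4: fresh world w1, w0Rw1]
11. ¬p ∨ p, w1   [□-rule on 3 via w0Rw1]
12. ¬(p → r), w1   [¬◇-rule on 5 via w0Rw1]
13. p, w1   [¬→-rule on 12]
14. ¬r, w1   [¬→-rule on 12]
15. p → r, w2   [◇-rule on 10: fresh world w2, w1Rw2]
16. ¬p ∨ p, w2   [□-rule on 3 via w0Rw2]
17. ¬(p → r), w2   [¬◇-rule on 5 via w0Rw2]
18. p, w2   [¬→-rule on 17]
19. ¬r, w2   [¬→-rule on 17]
20. r, w2   [→-rule on 15 (branches; this branch)]
Accessibility: w0Rw0, w0Rw1, w0Rw2, w1Rw1, w1Rw2, w2Rw2
Branch closes: r and ¬r both at w2.
Every branch closes (one shown): unsatisfiable in S4, hence also in S5 (every S5-frame is an S4-frame).

K, T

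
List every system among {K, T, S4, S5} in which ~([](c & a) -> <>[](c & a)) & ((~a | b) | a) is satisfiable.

T-tableau for the formula:
1. ~([](c & a) -> <>[](c & a)) & ((~a | b) | a), 0
2. ~([](c & a) -> <>[](c & a)), 0
3. (~a | b) | a, 0
4. [](c & a), 0
5. ~<>[](c & a), 0
6. c & a, 0
7. c, 0
8. a, 0
9. ~[](c & a), 0
10. ~a | b, 0
11. b, 0
12. ~(c & a), 1
13. c & a, 1
14. c, 1
15. a, 1
16. ~[](c & a), 1
17. ~a, 1
Accessibility: 0R0, 0R1, 1R1
Branch closes: a and ~a both at 1.
Every branch closes (one shown): unsatisfiable in T, hence also in S4, S5 (every S4/S5-frame is a T-frame).
K-tableau for the formula:
1. ~([](c & a) -> <>[](c & a)) & ((~a | b) | a), 0
2. ~([](c & a) -> <>[](c & a)), 0
3. (~a | b) | a, 0
4. [](c & a), 0
5. ~<>[](c & a), 0
6. a, 0
Complete open branch: satisfiable in K.

K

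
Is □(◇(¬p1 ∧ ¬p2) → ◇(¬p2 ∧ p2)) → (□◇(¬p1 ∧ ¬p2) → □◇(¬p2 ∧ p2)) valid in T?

Valid

Tableau for the negation ¬(□(◇(¬p1 ∧ ¬p2) → ◇(¬p2 ∧ p2)) → (□◇(¬p1 ∧ ¬p2) → □◇(¬p2 ∧ p2))):
1. ¬(□(◇(¬p1 ∧ ¬p2) → ◇(¬p2 ∧ p2)) → (□◇(¬p1 ∧ ¬p2) → □◇(¬p2 ∧ p2))), u
2. □(◇(¬p1 ∧ ¬p2) → ◇(¬p2 ∧ p2)), u   [¬→-rule on 1]
3. ¬(□◇(¬p1 ∧ ¬p2) → □◇(¬p2 ∧ p2)), u   [¬→-rule on 1]
4. □◇(¬p1 ∧ ¬p2), u   [¬→-rule on 3]
5. ¬□◇(¬p2 ∧ p2), u   [¬→-rule on 3]
6. ◇(¬p1 ∧ ¬p2) → ◇(¬p2 ∧ p2), u   [□-rule on 2 via uRu]
7. ◇(¬p1 ∧ ¬p2), u   [□-rule on 4 via uRu]
8. ◇(¬p2 ∧ p2), u   [→-rule on 6 (branches; this branch)]
9. ¬◇(¬p2 ∧ p2), v   [¬□-rule on 5: fresh world v, uRv]
10. ◇(¬p1 ∧ ¬p2) → ◇(¬p2 ∧ p2), v   [□-rule on 2 via uRv]
11. ◇(¬p1 ∧ ¬p2), v   [□-rule on 4 via uRv]
12. ¬(¬p2 ∧ p2), v   [¬◇-rule on 9 via vRv]
13. ¬◇(¬p1 ∧ ¬p2), v   [→-rule on 10 (branches; this branch)]
14. ¬(¬p1 ∧ ¬p2), v   [¬◇-rule on 13 via vRv]
15. ¬p2, v   [¬∧-rule on 12 (branches; this branch)]
16. p1, v   [¬∧-rule on 14 (branches; this branch)]
17. ¬p1 ∧ ¬p2, w   [◇-rule on 7: fresh world w, uRw]
18. ¬p1, w   [∧-rule on 17]
19. ¬p2, w   [∧-rule on 17]
20. ◇(¬p1 ∧ ¬p2) → ◇(¬p2 ∧ p2), w   [□-rule on 2 via uRw]
21. ◇(¬p1 ∧ ¬p2), w   [□-rule on 4 via uRw]
22. ◇(¬p2 ∧ p2), w   [→-rule on 20 (branches; this branch)]
23. ¬p2 ∧ p2, x   [◇-rule on 8: fresh world x, uRx]
24. ¬p2, x   [∧-rule on 23]
25. p2, x   [∧-rule on 23]
Accessibility: uRu, uRv, uRw, uRx, vRv, wRw, xRx
Branch closes: p2 and ¬p2 both at x.
Every branch of the negation's tableau closes; the branch above is one of them.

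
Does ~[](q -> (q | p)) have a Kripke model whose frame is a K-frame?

1. ~[](q -> (q | p)), u
2. ~(q -> (q | p)), v
3. q, v
4. ~(q | p), v
5. ~q, v
6. ~p, v
Accessibility: uRv
Branch closes: q and ~q both at v.
All branches of the tableau close; one closing branch shown above.

Unsatisfiable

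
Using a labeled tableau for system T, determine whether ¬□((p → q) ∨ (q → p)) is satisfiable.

Unsatisfiable

1. ¬□((p → q) ∨ (q → p)), w0
2. ¬((p → q) ∨ (q → p)), w1   [¬□-rule on 1: fresh world w1, w0Rw1]
3. ¬(p → q), w1   [¬∨-rule on 2]
4. ¬(q → p), w1   [¬∨-rule on 2]
5. p, w1   [¬→-rule on 3]
6. ¬q, w1   [¬→-rule on 3]
7. q, w1   [¬→-rule on 4]
8. ¬p, w1   [¬→-rule on 4]
Accessibility: w0Rw0, w0Rw1, w1Rw1
Branch closes: q and ¬q both at w1.
Every branch closes; the branch above is one of them.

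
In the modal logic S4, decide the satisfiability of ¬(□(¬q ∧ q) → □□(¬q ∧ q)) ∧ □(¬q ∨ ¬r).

1. ¬(□(¬q ∧ q) → □□(¬q ∧ q)) ∧ □(¬q ∨ ¬r), 0
2. ¬(□(¬q ∧ q) → □□(¬q ∧ q)), 0   [∧-rule on 1]
3. □(¬q ∨ ¬r), 0   [∧-rule on 1]
4. □(¬q ∧ q), 0   [¬→-rule on 2]
5. ¬□□(¬q ∧ q), 0   [¬→-rule on 2]
6. ¬q ∨ ¬r, 0   [□-rule on 3 via 0R0]
7. ¬q ∧ q, 0   [□-rule on 4 via 0R0]
8. ¬q, 0   [∧-rule on 7]
9. q, 0   [∧-rule on 7]
Accessibility: 0R0
Branch closes: q and ¬q both at 0.
(One branch shown.) All branches close.

No, unsatisfiable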